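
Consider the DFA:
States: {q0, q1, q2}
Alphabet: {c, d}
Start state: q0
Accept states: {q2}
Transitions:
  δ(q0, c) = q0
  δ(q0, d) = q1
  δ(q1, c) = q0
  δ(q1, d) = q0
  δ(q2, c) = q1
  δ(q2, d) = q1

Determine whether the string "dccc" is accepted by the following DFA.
Processing string "dccc":
  q0 --d--> q1
  q1 --c--> q0
  q0 --c--> q0
  q0 --c--> q0
Final state: q0
Accept states: {q2}
No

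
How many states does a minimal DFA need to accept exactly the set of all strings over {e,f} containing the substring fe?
By Myhill–Nerode, count the distinguishable equivalence classes: 3 classes — one per longest suffix of the input that is a prefix of 'fe' (lengths 0 through 1), plus an absorbing 'already seen fe' class.
3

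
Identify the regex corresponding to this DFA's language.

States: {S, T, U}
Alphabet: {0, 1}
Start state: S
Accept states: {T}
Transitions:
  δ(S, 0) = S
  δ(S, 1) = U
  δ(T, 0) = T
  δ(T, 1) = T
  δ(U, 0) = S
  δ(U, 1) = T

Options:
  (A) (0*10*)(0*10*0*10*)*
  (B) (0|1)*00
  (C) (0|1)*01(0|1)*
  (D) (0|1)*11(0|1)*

Check each option against the DFA on short strings; one disagreement eliminates an option:
  (A) (0*10*)(0*10*0*10*)*: on '1' the DFA goes S → U and rejects (U ∉ Accept), but the regex matches it → eliminate
  (B) (0|1)*00: on '00' the DFA goes S → S → S and rejects (S ∉ Accept), but the regex matches it → eliminate
  (C) (0|1)*01(0|1)*: on '01' the DFA goes S → S → U and rejects (U ∉ Accept), but the regex matches it → eliminate
  (D) (0|1)*11(0|1)*: agrees with the DFA on every string of length ≤ 6
Only (D) is consistent with the DFA.
(D) (0|1)*11(0|1)*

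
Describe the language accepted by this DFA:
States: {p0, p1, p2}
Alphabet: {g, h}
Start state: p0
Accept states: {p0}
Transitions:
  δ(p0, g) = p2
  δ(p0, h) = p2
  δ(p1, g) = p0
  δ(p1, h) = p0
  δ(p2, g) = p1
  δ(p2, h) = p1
Testing a few strings:
  'gh' → reject
  'gg' → reject
  'hhg' → accept
  'hg' → reject
State roles: p0=length ≡ 0 (mod 3); p1=length ≡ 2 (mod 3); p2=length ≡ 1 (mod 3)
All strings over {g,h} whose length is a multiple of 3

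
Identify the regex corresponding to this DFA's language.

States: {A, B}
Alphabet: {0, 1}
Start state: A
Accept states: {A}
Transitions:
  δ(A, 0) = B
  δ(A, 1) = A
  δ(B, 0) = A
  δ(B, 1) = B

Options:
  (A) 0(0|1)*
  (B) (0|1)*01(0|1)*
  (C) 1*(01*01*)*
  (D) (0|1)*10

Check each option against the DFA on short strings; one disagreement eliminates an option:
  (A) 0(0|1)*: on ε the DFA stays in A and accepts (A ∈ Accept), but the regex does not match it → eliminate
  (B) (0|1)*01(0|1)*: on ε the DFA stays in A and accepts (A ∈ Accept), but the regex does not match it → eliminate
  (C) 1*(01*01*)*: agrees with the DFA on every string of length ≤ 6
  (D) (0|1)*10: on ε the DFA stays in A and accepts (A ∈ Accept), but the regex does not match it → eliminate
Only (C) is consistent with the DFA.
(C) 1*(01*01*)*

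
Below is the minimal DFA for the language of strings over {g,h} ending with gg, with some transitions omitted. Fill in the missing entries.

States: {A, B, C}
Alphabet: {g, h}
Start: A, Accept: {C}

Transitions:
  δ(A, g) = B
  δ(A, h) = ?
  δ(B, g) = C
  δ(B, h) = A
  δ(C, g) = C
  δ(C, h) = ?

From the language and accept set, identify what each state tracks — A: last symbol not g; B: one trailing g; C: two trailing g's.
Each missing δ(q, a) is the state matching the new tracked value after reading a.
δ(A, h) = A; δ(C, h) = A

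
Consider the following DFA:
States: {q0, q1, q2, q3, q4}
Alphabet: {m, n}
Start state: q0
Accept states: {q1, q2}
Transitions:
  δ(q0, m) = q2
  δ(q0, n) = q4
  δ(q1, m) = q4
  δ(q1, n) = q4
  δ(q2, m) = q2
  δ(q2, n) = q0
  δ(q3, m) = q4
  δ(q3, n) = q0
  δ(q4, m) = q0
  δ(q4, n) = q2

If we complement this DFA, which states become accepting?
Complement accept states = All states \ Original accept states
= {q0, q1, q2, q3, q4} \ {q1, q2}
{q0, q3, q4}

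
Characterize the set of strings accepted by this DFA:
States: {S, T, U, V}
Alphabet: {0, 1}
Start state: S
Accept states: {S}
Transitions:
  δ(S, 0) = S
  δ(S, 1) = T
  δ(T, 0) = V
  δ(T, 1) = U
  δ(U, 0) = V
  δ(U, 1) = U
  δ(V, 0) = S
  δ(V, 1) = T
Testing a few strings:
  '11' → reject
  '1111' → reject
  '0' → accept
  '111' → reject
State roles: S=value ≡ 0 (mod 4); T=value ≡ 1 (mod 4); U=value ≡ 3 (mod 4); V=value ≡ 2 (mod 4)
All binary strings representing a multiple of 4 (read in base 2; leading zeros allowed and ε counts as 0)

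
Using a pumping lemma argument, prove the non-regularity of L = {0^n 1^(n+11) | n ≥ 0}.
Assume L is regular with pumping length p. Idea: pumping the 0-block breaks the fixed offset of 11.
Choose s = 0^p 1^(p+11) ∈ L. By the pumping lemma, s = xyz with |xy| ≤ p, |y| > 0, so y = 0^k with k ≥ 1. Then xy²z = 0^(p+k) 1^(p+11). For this to be in L we would need p+11 = (p+k)+11, i.e. k = 0, contradicting k ≥ 1. So xy²z ∉ L.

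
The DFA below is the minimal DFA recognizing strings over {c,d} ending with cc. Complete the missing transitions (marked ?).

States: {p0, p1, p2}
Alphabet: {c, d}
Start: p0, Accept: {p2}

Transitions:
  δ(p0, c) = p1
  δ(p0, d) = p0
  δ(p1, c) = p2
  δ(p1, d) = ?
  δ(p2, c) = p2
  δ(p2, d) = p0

From the language and accept set, identify what each state tracks — p0: last symbol not c; p1: one trailing c; p2: two trailing c's.
Each missing δ(q, a) is the state matching the new tracked value after reading a.
δ(p1, d) = p0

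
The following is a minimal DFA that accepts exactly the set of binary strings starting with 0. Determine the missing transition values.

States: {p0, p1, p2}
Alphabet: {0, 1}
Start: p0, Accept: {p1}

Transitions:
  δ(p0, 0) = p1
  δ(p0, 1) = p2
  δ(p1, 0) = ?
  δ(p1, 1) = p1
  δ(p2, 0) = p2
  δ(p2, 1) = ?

From the language and accept set, identify what each state tracks — p0: no input read; p1: started with 0; p2: started with 1 (dead).
Each missing δ(q, a) is the state matching the new tracked value after reading a.
δ(p1, 0) = p1; δ(p2, 1) = p2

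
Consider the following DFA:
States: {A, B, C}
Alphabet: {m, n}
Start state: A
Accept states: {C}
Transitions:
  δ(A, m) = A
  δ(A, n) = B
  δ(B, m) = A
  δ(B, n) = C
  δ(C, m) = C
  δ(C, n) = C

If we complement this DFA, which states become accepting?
Complement accept states = All states \ Original accept states
= {A, B, C} \ {C}
{A, B}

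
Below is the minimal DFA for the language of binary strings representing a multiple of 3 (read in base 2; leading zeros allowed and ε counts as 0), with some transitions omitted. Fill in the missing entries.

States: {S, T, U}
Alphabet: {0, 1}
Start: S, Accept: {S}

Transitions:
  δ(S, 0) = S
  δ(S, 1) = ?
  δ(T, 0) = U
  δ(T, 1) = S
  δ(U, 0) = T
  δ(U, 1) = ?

From the language and accept set, identify what each state tracks — S: value ≡ 0 (mod 3); T: value ≡ 1 (mod 3); U: value ≡ 2 (mod 3).
Each missing δ(q, a) is the state matching the new tracked value after reading a.
δ(S, 1) = T; δ(U, 1) = U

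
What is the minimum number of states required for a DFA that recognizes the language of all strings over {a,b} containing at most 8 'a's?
By Myhill–Nerode, count the distinguishable equivalence classes: 10 classes — having seen 0, 1, …, 8, or >8 copies of 'a'; counts 0 through 8 are accepting and >8 is dead.
10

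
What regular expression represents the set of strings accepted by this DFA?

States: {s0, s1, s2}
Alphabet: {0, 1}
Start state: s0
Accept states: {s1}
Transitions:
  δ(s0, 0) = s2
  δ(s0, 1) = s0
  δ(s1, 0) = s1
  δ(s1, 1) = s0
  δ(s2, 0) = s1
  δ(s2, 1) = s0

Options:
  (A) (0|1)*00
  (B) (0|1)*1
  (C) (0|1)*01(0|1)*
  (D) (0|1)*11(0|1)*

Check each option against the DFA on short strings; one disagreement eliminates an option:
  (A) (0|1)*00: agrees with the DFA on every string of length ≤ 6
  (B) (0|1)*1: on '1' the DFA goes s0 → s0 and rejects (s0 ∉ Accept), but the regex matches it → eliminate
  (C) (0|1)*01(0|1)*: on '00' the DFA goes s0 → s2 → s1 and accepts (s1 ∈ Accept), but the regex does not match it → eliminate
  (D) (0|1)*11(0|1)*: on '00' the DFA goes s0 → s2 → s1 and accepts (s1 ∈ Accept), but the regex does not match it → eliminate
Only (A) is consistent with the DFA.
(A) (0|1)*00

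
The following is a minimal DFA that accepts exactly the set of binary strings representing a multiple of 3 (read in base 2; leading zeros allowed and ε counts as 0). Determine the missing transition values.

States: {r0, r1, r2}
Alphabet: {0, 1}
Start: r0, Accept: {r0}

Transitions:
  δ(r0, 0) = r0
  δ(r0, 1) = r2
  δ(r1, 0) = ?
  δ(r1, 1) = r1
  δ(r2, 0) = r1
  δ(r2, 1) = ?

From the language and accept set, identify what each state tracks — r0: value ≡ 0 (mod 3); r1: value ≡ 2 (mod 3); r2: value ≡ 1 (mod 3).
Each missing δ(q, a) is the state matching the new tracked value after reading a.
δ(r1, 0) = r2; δ(r2, 1) = r0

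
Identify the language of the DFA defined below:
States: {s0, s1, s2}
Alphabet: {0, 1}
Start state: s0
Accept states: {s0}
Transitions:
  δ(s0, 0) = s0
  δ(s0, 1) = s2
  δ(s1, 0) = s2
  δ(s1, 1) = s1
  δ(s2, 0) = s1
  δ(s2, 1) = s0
Testing a few strings:
  '01' → reject
  '111' → reject
  '100' → reject
  '10' → reject
State roles: s0=value ≡ 0 (mod 3); s1=value ≡ 2 (mod 3); s2=value ≡ 1 (mod 3)
All binary strings representing a multiple of 3 (read in base 2; leading zeros allowed and ε counts as 0)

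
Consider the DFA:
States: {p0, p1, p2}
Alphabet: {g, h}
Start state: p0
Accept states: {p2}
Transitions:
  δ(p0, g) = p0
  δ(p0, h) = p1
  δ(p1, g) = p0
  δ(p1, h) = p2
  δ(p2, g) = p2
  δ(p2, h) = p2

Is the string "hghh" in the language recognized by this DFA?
Processing string "hghh":
  p0 --h--> p1
  p1 --g--> p0
  p0 --h--> p1
  p1 --h--> p2
Final state: p2
Accept states: {p2}
Yes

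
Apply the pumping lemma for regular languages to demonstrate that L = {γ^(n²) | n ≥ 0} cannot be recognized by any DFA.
Assume L is regular with pumping length p. Idea: pumping adds a fixed amount, but gaps between consecutive squares grow.
Choose s = γ^(p²) (length p² ≥ p). By the pumping lemma, s = xyz with |xy| ≤ p, |y| > 0, so |y| = k with 1 ≤ k ≤ p. Then |xy²z| = p²+k. Since p² < p²+k ≤ p²+p < (p+1)², the length p²+k lies strictly between consecutive squares, so it is not a perfect square and xy²z ∉ L.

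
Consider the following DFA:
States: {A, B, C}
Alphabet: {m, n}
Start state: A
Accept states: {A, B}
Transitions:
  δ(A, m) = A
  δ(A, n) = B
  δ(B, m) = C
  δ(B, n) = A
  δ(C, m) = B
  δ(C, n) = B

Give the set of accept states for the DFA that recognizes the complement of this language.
Complement accept states = All states \ Original accept states
= {A, B, C} \ {A, B}
{C}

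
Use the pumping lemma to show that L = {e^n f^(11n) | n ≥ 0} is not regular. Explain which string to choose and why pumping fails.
Assume L is regular with pumping length p. Idea: pumping the e-block breaks the 1:11 ratio.
Choose s = e^p f^(11p) (length 12p ≥ p). By the pumping lemma, s = xyz with |xy| ≤ p, |y| > 0, so y = e^k with k ≥ 1. Then xy²z = e^(p+k) f^(11p). For this to be in L we would need 11p = 11(p+k), i.e. 11k = 0, contradicting k ≥ 1. So xy²z ∉ L.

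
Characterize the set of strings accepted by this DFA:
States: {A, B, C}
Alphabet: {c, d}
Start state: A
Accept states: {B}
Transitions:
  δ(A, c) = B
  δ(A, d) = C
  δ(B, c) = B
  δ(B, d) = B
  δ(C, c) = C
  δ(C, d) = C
Testing a few strings:
  'd' → reject
  'c' → accept
  'dd' → reject
  'cc' → accept
State roles: A=no input read; B=started with c; C=started with d (dead)
All strings over {c,d} starting with c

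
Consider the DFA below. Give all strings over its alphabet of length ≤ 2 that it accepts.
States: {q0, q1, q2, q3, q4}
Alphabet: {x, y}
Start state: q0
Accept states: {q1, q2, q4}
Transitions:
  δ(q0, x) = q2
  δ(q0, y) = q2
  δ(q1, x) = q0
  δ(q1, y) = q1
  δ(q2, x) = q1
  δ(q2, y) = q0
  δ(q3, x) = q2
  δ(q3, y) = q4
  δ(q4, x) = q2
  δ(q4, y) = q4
x, y, xx, yx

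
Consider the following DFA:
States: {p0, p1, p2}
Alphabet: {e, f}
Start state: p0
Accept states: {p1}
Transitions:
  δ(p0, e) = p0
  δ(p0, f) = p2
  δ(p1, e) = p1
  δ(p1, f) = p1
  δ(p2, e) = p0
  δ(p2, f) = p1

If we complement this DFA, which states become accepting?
Complement accept states = All states \ Original accept states
= {p0, p1, p2} \ {p1}
{p0, p2}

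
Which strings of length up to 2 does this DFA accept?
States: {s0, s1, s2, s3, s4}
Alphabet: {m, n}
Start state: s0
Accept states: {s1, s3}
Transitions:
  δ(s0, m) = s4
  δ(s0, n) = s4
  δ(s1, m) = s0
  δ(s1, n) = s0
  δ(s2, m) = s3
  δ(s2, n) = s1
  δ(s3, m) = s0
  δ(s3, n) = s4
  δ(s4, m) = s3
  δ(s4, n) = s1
mm, mn, nm, nn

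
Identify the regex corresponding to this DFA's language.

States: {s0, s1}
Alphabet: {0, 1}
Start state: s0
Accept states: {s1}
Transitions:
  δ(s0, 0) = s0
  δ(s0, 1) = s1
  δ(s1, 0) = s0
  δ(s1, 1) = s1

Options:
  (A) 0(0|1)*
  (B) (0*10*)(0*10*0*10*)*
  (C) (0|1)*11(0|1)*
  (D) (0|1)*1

Check each option against the DFA on short strings; one disagreement eliminates an option:
  (A) 0(0|1)*: on '0' the DFA goes s0 → s0 and rejects (s0 ∉ Accept), but the regex matches it → eliminate
  (B) (0*10*)(0*10*0*10*)*: on '10' the DFA goes s0 → s1 → s0 and rejects (s0 ∉ Accept), but the regex matches it → eliminate
  (C) (0|1)*11(0|1)*: on '1' the DFA goes s0 → s1 and accepts (s1 ∈ Accept), but the regex does not match it → eliminate
  (D) (0|1)*1: agrees with the DFA on every string of length ≤ 6
Only (D) is consistent with the DFA.
(D) (0|1)*1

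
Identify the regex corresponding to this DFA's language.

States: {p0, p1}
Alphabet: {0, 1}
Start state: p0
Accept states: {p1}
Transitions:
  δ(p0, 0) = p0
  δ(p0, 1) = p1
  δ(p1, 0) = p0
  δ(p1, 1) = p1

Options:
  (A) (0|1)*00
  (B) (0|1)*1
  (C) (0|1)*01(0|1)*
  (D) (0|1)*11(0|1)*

Check each option against the DFA on short strings; one disagreement eliminates an option:
  (A) (0|1)*00: on '1' the DFA goes p0 → p1 and accepts (p1 ∈ Accept), but the regex does not match it → eliminate
  (B) (0|1)*1: agrees with the DFA on every string of length ≤ 6
  (C) (0|1)*01(0|1)*: on '1' the DFA goes p0 → p1 and accepts (p1 ∈ Accept), but the regex does not match it → eliminate
  (D) (0|1)*11(0|1)*: on '1' the DFA goes p0 → p1 and accepts (p1 ∈ Accept), but the regex does not match it → eliminate
Only (B) is consistent with the DFA.
(B) (0|1)*1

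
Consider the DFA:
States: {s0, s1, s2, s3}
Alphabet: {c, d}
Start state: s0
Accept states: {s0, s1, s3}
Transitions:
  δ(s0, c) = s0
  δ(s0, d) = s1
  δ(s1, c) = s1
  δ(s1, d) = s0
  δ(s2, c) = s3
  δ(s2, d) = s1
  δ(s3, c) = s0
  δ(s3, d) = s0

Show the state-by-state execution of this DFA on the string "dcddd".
read 'd': s0 → s1
  read 'c': s1 → s1
  read 'd': s1 → s0
  read 'd': s0 → s1
  read 'd': s1 → s0
s0 -> s1 -> s1 -> s0 -> s1 -> s0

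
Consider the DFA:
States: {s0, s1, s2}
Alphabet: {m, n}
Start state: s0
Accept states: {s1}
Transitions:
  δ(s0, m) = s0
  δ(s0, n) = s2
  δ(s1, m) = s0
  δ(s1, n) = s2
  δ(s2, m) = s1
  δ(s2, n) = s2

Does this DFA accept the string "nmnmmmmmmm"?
Processing string "nmnmmmmmmm":
  s0 --n--> s2
  s2 --m--> s1
  s1 --n--> s2
  s2 --m--> s1
  s1 --m--> s0
  s0 --m--> s0
  s0 --m--> s0
  s0 --m--> s0
  s0 --m--> s0
  s0 --m--> s0
Final state: s0
Accept states: {s1}
No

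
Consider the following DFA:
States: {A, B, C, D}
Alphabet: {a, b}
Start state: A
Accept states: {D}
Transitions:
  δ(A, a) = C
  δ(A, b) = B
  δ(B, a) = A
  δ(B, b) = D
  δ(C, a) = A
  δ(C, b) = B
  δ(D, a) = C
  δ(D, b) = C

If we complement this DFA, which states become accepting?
Complement accept states = All states \ Original accept states
= {A, B, C, D} \ {D}
{A, B, C}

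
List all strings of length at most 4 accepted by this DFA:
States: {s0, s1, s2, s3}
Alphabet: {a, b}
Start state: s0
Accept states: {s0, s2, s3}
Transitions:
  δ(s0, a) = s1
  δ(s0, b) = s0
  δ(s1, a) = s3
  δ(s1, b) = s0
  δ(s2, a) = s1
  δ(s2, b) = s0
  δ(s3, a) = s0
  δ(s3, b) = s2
ε, b, aa, ab, bb, aaa, aab, abb, baa, bab, bbb, aaab, aabb, abaa, abab, abbb, baaa, baab, babb, bbaa, bbab, bbbb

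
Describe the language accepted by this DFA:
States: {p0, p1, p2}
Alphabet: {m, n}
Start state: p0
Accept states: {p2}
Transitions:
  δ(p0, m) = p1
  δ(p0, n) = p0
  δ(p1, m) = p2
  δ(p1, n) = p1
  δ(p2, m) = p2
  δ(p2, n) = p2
Testing a few strings:
  'n' → reject
  'mn' → reject
  'mm' → accept
  'nmmn' → accept
State roles: p0=zero m's seen; p1=one m seen; p2=≥ two m's seen
All strings over {m,n} containing at least two m's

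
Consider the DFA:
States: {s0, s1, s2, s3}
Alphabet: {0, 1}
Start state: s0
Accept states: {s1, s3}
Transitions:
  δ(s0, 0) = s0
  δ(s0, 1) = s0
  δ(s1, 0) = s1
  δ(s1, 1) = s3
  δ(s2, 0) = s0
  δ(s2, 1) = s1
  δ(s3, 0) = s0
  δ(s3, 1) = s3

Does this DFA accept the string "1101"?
Processing string "1101":
  s0 --1--> s0
  s0 --1--> s0
  s0 --0--> s0
  s0 --1--> s0
Final state: s0
Accept states: {s1, s3}
No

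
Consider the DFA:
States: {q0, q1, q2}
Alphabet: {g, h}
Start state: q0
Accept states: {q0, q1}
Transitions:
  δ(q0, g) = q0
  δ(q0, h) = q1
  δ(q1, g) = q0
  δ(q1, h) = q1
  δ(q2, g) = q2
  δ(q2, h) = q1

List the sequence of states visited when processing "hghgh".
read 'h': q0 → q1
  read 'g': q1 → q0
  read 'h': q0 → q1
  read 'g': q1 → q0
  read 'h': q0 → q1
q0 -> q1 -> q0 -> q1 -> q0 -> q1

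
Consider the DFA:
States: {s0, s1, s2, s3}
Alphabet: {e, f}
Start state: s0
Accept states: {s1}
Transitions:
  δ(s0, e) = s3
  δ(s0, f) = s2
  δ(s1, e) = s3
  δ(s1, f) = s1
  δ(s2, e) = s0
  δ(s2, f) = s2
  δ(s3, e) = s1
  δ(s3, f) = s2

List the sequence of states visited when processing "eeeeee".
read 'e': s0 → s3
  read 'e': s3 → s1
  read 'e': s1 → s3
  read 'e': s3 → s1
  read 'e': s1 → s3
  read 'e': s3 → s1
s0 -> s3 -> s1 -> s3 -> s1 -> s3 -> s1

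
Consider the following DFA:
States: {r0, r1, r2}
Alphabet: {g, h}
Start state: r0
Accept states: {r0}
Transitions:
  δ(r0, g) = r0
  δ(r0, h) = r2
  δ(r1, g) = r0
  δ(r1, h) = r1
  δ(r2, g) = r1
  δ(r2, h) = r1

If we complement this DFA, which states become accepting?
Complement accept states = All states \ Original accept states
= {r0, r1, r2} \ {r0}
{r1, r2}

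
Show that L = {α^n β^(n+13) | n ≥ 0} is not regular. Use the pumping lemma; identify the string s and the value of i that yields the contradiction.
Assume L is regular with pumping length p. Idea: pumping the α-block breaks the fixed offset of 13.
Choose s = α^p β^(p+13) ∈ L. By the pumping lemma, s = xyz with |xy| ≤ p, |y| > 0, so y = α^k with k ≥ 1. Then xy²z = α^(p+k) β^(p+13). For this to be in L we would need p+13 = (p+k)+13, i.e. k = 0, contradicting k ≥ 1. So xy²z ∉ L.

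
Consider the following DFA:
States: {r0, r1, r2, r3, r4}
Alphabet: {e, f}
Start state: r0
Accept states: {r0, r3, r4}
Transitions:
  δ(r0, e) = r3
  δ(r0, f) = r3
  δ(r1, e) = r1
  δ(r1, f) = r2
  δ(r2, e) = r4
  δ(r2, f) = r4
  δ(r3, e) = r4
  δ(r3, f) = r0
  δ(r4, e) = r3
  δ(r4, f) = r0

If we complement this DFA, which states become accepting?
Complement accept states = All states \ Original accept states
= {r0, r1, r2, r3, r4} \ {r0, r3, r4}
{r1, r2}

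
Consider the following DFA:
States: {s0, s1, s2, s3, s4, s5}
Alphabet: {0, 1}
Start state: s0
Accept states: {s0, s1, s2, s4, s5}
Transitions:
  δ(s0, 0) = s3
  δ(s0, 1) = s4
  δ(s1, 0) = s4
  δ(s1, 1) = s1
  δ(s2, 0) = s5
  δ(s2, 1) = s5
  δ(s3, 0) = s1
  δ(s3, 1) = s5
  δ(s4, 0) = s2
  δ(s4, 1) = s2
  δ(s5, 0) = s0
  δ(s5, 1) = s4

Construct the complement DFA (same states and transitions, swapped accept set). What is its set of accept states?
Complement accept states = All states \ Original accept states
= {s0, s1, s2, s3, s4, s5} \ {s0, s1, s2, s4, s5}
{s3}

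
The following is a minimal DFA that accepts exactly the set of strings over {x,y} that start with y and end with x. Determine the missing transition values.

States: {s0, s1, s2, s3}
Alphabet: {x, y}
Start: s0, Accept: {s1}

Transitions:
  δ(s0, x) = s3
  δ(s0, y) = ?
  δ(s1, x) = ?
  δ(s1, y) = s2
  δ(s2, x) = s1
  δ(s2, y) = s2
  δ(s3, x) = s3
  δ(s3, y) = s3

From the language and accept set, identify what each state tracks — s0: no input read; s1: started with y, last symbol x; s2: started with y, last symbol y; s3: started with x (dead).
Each missing δ(q, a) is the state matching the new tracked value after reading a.
δ(s0, y) = s2; δ(s1, x) = s1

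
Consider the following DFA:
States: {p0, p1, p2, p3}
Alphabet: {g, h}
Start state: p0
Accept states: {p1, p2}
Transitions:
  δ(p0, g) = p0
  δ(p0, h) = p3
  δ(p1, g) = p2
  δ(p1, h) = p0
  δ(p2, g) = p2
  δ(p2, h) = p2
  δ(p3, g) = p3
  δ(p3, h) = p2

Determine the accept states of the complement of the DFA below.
Complement accept states = All states \ Original accept states
= {p0, p1, p2, p3} \ {p1, p2}
{p0, p3}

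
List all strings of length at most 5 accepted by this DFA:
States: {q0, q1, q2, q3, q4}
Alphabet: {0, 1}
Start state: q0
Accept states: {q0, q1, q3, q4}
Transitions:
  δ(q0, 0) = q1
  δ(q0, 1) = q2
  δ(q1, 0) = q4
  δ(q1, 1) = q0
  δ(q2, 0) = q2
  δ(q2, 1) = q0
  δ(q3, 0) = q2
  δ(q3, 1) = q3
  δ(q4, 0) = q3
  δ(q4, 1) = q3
ε, 0, 00, 01, 11, 000, 001, 010, 101, 110, 0001, 0011, 0100, 0101, 0111, 1001, 1010, 1100, 1101, 1111, 00001, 00011, 00101, 00111, 01000, 01001, 01010, 01101, 01110, 10001, 10010, 10100, 10101, 10111, 11000, 11001, 11010, 11101, 11110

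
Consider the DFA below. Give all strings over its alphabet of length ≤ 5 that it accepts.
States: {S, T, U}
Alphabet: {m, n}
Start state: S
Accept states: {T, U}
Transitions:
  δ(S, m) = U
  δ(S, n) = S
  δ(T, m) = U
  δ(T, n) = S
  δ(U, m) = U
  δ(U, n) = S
m, mm, nm, mmm, mnm, nmm, nnm, mmmm, mmnm, mnmm, mnnm, nmmm, nmnm, nnmm, nnnm, mmmmm, mmmnm, mmnmm, mmnnm, mnmmm, mnmnm, mnnmm, mnnnm, nmmmm, nmmnm, nmnmm, nmnnm, nnmmm, nnmnm, nnnmm, nnnnm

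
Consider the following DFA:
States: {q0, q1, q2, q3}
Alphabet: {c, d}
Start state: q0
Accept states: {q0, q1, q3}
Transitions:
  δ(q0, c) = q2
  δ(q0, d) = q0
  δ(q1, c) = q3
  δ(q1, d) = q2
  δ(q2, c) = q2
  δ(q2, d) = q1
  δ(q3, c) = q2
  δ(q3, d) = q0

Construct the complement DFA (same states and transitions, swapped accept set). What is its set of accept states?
Complement accept states = All states \ Original accept states
= {q0, q1, q2, q3} \ {q0, q1, q3}
{q2}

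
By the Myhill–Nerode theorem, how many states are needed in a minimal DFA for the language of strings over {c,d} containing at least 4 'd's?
By Myhill–Nerode, count the distinguishable equivalence classes: 5 classes — having seen 0, 1, …, 3, or ≥4 copies of 'd'; any two classes i < j (j ≤ 4) are distinguished by the string d^(4−j), which takes class j to 4 copies (accepted) but leaves class i below 4 (rejected).
5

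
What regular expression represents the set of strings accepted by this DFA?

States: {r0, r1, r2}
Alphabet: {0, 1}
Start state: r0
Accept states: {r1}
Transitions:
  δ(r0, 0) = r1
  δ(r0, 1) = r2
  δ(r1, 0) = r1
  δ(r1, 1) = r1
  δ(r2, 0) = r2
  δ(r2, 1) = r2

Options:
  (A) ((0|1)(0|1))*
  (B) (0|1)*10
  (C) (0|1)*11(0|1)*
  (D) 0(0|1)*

Check each option against the DFA on short strings; one disagreement eliminates an option:
  (A) ((0|1)(0|1))*: on ε the DFA stays in r0 and rejects (r0 ∉ Accept), but the regex matches it → eliminate
  (B) (0|1)*10: on '0' the DFA goes r0 → r1 and accepts (r1 ∈ Accept), but the regex does not match it → eliminate
  (C) (0|1)*11(0|1)*: on '0' the DFA goes r0 → r1 and accepts (r1 ∈ Accept), but the regex does not match it → eliminate
  (D) 0(0|1)*: agrees with the DFA on every string of length ≤ 6
Only (D) is consistent with the DFA.
(D) 0(0|1)*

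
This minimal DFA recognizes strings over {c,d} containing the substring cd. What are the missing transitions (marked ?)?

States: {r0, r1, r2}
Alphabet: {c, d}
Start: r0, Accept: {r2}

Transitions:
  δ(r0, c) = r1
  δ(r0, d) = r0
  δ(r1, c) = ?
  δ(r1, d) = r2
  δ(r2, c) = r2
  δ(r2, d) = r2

From the language and accept set, identify what each state tracks — r0: no c seen yet; r1: seen a c, waiting for d; r2: substring cd seen.
Each missing δ(q, a) is the state matching the new tracked value after reading a.
δ(r1, c) = r1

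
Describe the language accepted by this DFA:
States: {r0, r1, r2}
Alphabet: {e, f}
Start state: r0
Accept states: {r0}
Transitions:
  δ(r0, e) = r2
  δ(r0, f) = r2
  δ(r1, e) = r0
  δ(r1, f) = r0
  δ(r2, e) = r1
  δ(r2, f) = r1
Testing a few strings:
  'f' → reject
  'fef' → accept
  'fe' → reject
  'effe' → reject
State roles: r0=length ≡ 0 (mod 3); r1=length ≡ 2 (mod 3); r2=length ≡ 1 (mod 3)
All strings over {e,f} whose length is a multiple of 3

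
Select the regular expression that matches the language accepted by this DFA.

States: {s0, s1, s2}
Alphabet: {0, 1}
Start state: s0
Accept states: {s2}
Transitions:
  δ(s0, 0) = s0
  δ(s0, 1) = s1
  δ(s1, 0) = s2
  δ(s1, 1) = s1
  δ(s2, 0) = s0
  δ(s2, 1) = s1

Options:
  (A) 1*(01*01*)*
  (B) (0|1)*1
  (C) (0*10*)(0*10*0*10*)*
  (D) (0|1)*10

Check each option against the DFA on short strings; one disagreement eliminates an option:
  (A) 1*(01*01*)*: on ε the DFA stays in s0 and rejects (s0 ∉ Accept), but the regex matches it → eliminate
  (B) (0|1)*1: on '1' the DFA goes s0 → s1 and rejects (s1 ∉ Accept), but the regex matches it → eliminate
  (C) (0*10*)(0*10*0*10*)*: on '1' the DFA goes s0 → s1 and rejects (s1 ∉ Accept), but the regex matches it → eliminate
  (D) (0|1)*10: agrees with the DFA on every string of length ≤ 6
Only (D) is consistent with the DFA.
(D) (0|1)*10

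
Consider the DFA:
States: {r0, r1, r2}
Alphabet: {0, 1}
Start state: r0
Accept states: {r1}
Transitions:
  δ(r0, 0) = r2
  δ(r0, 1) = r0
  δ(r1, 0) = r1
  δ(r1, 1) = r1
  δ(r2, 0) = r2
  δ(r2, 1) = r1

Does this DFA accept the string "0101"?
Processing string "0101":
  r0 --0--> r2
  r2 --1--> r1
  r1 --0--> r1
  r1 --1--> r1
Final state: r1
Accept states: {r1}
Yes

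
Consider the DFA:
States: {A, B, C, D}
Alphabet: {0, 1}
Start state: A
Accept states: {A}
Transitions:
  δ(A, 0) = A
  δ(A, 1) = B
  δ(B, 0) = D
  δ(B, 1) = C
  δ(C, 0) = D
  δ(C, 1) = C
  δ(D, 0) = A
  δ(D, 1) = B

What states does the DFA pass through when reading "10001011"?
read '1': A → B
  read '0': B → D
  read '0': D → A
  read '0': A → A
  read '1': A → B
  read '0': B → D
  read '1': D → B
  read '1': B → C
A -> B -> D -> A -> A -> B -> D -> B -> C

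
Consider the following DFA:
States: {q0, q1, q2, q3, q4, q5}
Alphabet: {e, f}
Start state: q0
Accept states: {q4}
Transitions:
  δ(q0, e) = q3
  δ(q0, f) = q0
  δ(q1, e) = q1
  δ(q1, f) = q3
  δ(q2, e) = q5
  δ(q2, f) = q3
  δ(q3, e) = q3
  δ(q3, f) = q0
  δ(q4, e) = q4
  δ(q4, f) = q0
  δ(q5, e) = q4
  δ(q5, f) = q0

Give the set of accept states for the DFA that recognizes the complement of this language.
Complement accept states = All states \ Original accept states
= {q0, q1, q2, q3, q4, q5} \ {q4}
{q0, q1, q2, q3, q5}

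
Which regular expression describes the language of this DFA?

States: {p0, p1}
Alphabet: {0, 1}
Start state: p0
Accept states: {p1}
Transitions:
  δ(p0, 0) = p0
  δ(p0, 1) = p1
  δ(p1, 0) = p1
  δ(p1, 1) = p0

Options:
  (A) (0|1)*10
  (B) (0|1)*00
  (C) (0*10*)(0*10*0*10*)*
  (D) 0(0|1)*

Check each option against the DFA on short strings; one disagreement eliminates an option:
  (A) (0|1)*10: on '1' the DFA goes p0 → p1 and accepts (p1 ∈ Accept), but the regex does not match it → eliminate
  (B) (0|1)*00: on '1' the DFA goes p0 → p1 and accepts (p1 ∈ Accept), but the regex does not match it → eliminate
  (C) (0*10*)(0*10*0*10*)*: agrees with the DFA on every string of length ≤ 6
  (D) 0(0|1)*: on '0' the DFA goes p0 → p0 and rejects (p0 ∉ Accept), but the regex matches it → eliminate
Only (C) is consistent with the DFA.
(C) (0*10*)(0*10*0*10*)*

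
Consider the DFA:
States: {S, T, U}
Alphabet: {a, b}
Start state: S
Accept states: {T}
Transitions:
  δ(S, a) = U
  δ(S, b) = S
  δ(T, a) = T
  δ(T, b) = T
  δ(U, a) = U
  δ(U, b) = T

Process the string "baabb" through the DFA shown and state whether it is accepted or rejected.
Processing string "baabb":
  S --b--> S
  S --a--> U
  U --a--> U
  U --b--> T
  T --b--> T
Final state: T
Accept states: {T}
Yes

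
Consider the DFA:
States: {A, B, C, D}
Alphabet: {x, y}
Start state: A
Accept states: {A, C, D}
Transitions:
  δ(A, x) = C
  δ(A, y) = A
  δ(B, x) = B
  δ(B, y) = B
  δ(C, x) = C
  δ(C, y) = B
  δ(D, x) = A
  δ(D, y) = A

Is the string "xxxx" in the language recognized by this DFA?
Processing string "xxxx":
  A --x--> C
  C --x--> C
  C --x--> C
  C --x--> C
Final state: C
Accept states: {A, C, D}
Yes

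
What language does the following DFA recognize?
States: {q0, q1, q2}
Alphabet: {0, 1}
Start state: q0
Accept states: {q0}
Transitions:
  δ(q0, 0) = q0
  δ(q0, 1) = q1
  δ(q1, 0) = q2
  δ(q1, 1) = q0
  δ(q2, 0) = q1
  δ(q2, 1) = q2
Testing a few strings:
  '01' → reject
  '11' → accept
  '1' → reject
  '1101' → reject
State roles: q0=value ≡ 0 (mod 3); q1=value ≡ 1 (mod 3); q2=value ≡ 2 (mod 3)
All binary strings representing a multiple of 3 (read in base 2; leading zeros allowed and ε counts as 0)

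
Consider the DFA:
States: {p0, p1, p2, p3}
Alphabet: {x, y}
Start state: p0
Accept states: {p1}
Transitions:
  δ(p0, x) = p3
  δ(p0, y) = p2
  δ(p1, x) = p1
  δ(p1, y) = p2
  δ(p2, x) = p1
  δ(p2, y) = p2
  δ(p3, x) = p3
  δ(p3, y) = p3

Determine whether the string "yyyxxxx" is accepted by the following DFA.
Processing string "yyyxxxx":
  p0 --y--> p2
  p2 --y--> p2
  p2 --y--> p2
  p2 --x--> p1
  p1 --x--> p1
  p1 --x--> p1
  p1 --x--> p1
Final state: p1
Accept states: {p1}
Yes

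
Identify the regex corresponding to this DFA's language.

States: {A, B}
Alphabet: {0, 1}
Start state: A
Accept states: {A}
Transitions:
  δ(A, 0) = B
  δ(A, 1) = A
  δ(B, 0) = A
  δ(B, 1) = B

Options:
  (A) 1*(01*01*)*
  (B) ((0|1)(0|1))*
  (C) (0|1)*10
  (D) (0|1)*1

Check each option against the DFA on short strings; one disagreement eliminates an option:
  (A) 1*(01*01*)*: agrees with the DFA on every string of length ≤ 6
  (B) ((0|1)(0|1))*: on '1' the DFA goes A → A and accepts (A ∈ Accept), but the regex does not match it → eliminate
  (C) (0|1)*10: on ε the DFA stays in A and accepts (A ∈ Accept), but the regex does not match it → eliminate
  (D) (0|1)*1: on ε the DFA stays in A and accepts (A ∈ Accept), but the regex does not match it → eliminate
Only (A) is consistent with the DFA.
(A) 1*(01*01*)*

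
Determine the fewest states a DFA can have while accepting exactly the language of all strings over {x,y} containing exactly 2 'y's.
By Myhill–Nerode, count the distinguishable equivalence classes: 4 classes — having seen 0, 1, 2, or >2 copies of 'y'; the count-2 class is the only accepting one and >2 is dead.
4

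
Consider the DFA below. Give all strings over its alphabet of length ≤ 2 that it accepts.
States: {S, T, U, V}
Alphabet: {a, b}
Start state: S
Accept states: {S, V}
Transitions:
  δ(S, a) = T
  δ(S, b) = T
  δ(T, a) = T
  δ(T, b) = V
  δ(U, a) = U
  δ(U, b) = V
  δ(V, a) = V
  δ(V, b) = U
ε, ab, bb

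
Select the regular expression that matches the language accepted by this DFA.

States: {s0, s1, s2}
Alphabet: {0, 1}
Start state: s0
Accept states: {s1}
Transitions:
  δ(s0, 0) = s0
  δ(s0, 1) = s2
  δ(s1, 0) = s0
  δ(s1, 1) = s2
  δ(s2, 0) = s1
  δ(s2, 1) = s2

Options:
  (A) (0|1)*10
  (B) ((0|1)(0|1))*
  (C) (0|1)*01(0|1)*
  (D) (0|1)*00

Check each option against the DFA on short strings; one disagreement eliminates an option:
  (A) (0|1)*10: agrees with the DFA on every string of length ≤ 6
  (B) ((0|1)(0|1))*: on ε the DFA stays in s0 and rejects (s0 ∉ Accept), but the regex matches it → eliminate
  (C) (0|1)*01(0|1)*: on '01' the DFA goes s0 → s0 → s2 and rejects (s2 ∉ Accept), but the regex matches it → eliminate
  (D) (0|1)*00: on '00' the DFA goes s0 → s0 → s0 and rejects (s0 ∉ Accept), but the regex matches it → eliminate
Only (A) is consistent with the DFA.
(A) (0|1)*10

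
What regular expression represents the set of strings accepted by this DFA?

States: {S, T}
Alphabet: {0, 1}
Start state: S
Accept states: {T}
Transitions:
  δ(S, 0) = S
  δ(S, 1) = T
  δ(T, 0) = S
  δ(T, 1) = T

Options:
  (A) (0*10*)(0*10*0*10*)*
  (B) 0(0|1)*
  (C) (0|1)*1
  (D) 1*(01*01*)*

Check each option against the DFA on short strings; one disagreement eliminates an option:
  (A) (0*10*)(0*10*0*10*)*: on '10' the DFA goes S → T → S and rejects (S ∉ Accept), but the regex matches it → eliminate
  (B) 0(0|1)*: on '0' the DFA goes S → S and rejects (S ∉ Accept), but the regex matches it → eliminate
  (C) (0|1)*1: agrees with the DFA on every string of length ≤ 6
  (D) 1*(01*01*)*: on ε the DFA stays in S and rejects (S ∉ Accept), but the regex matches it → eliminate
Only (C) is consistent with the DFA.
(C) (0|1)*1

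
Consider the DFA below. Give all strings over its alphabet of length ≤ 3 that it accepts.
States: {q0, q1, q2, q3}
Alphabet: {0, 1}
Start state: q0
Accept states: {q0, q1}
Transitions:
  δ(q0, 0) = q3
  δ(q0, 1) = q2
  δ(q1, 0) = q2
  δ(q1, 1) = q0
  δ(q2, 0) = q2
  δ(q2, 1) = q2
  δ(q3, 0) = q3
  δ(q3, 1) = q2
ε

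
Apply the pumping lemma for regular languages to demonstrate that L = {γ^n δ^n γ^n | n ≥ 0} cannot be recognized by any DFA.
Assume L is regular with pumping length p. Idea: pumping the first γ-block unbalances it against the other two.
Choose s = γ^p δ^p γ^p ∈ L (|s| = 3p ≥ p). By the pumping lemma, s = xyz with |xy| ≤ p, |y| > 0, so y = γ^k with k ≥ 1, inside the first γ-block. Then xy²z = γ^(p+k) δ^p γ^p. The first block has length p+k ≠ p, so the three block lengths are no longer equal and xy²z ∉ L.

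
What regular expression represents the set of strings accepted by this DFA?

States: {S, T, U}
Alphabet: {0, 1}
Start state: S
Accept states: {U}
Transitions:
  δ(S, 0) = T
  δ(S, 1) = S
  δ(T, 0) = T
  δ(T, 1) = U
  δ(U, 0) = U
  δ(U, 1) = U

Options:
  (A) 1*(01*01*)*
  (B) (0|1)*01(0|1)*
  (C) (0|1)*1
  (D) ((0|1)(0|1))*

Check each option against the DFA on short strings; one disagreement eliminates an option:
  (A) 1*(01*01*)*: on ε the DFA stays in S and rejects (S ∉ Accept), but the regex matches it → eliminate
  (B) (0|1)*01(0|1)*: agrees with the DFA on every string of length ≤ 6
  (C) (0|1)*1: on '1' the DFA goes S → S and rejects (S ∉ Accept), but the regex matches it → eliminate
  (D) ((0|1)(0|1))*: on ε the DFA stays in S and rejects (S ∉ Accept), but the regex matches it → eliminate
Only (B) is consistent with the DFA.
(B) (0|1)*01(0|1)*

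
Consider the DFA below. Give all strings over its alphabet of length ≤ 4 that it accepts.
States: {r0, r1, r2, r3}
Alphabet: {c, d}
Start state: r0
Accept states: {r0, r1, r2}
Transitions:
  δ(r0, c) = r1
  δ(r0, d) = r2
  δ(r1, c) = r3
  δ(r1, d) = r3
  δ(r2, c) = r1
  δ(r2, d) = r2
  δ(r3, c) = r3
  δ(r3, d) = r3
ε, c, d, dc, dd, ddc, ddd, dddc, dddd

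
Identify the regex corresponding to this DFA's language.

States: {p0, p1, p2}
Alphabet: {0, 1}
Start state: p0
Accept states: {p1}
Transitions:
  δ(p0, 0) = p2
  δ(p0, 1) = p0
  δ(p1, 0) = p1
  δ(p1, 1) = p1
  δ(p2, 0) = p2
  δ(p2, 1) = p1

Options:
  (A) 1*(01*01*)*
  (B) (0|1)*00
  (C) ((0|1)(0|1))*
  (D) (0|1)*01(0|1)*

Check each option against the DFA on short strings; one disagreement eliminates an option:
  (A) 1*(01*01*)*: on ε the DFA stays in p0 and rejects (p0 ∉ Accept), but the regex matches it → eliminate
  (B) (0|1)*00: on '00' the DFA goes p0 → p2 → p2 and rejects (p2 ∉ Accept), but the regex matches it → eliminate
  (C) ((0|1)(0|1))*: on ε the DFA stays in p0 and rejects (p0 ∉ Accept), but the regex matches it → eliminate
  (D) (0|1)*01(0|1)*: agrees with the DFA on every string of length ≤ 6
Only (D) is consistent with the DFA.
(D) (0|1)*01(0|1)*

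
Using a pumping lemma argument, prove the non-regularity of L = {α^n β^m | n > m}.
Assume L is regular with pumping length p. Idea: pumping down the α-block drops the α-count to at most the β-count.
Choose s = α^(p+1) β^p ∈ L (|s| = 2p+1 ≥ p). By the pumping lemma, s = xyz with |xy| ≤ p, |y| > 0, so y = α^k with k ≥ 1. Take i = 0: xz = α^(p+1−k) β^p. Since k ≥ 1, p+1−k ≤ p, so the number of α's is no longer strictly greater than the number of β's, hence xz ∉ L.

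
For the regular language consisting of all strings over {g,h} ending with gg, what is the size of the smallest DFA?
By Myhill–Nerode, count the distinguishable equivalence classes: three classes — 0, 1, or ≥2 trailing g's.
3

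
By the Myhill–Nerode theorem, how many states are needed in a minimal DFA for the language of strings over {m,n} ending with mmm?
By Myhill–Nerode, count the distinguishable equivalence classes: 4 classes — one per longest suffix of the input that is a prefix of 'mmm' (lengths 0 through 3); only the length-3 class is accepting.
4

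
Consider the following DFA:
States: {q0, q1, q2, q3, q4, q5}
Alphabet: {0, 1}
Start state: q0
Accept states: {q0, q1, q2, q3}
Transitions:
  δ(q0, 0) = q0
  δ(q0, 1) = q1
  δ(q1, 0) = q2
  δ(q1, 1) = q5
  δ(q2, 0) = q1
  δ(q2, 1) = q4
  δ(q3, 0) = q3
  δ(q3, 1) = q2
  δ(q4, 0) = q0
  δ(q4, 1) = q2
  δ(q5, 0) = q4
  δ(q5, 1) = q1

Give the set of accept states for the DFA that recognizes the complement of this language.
Complement accept states = All states \ Original accept states
= {q0, q1, q2, q3, q4, q5} \ {q0, q1, q2, q3}
{q4, q5}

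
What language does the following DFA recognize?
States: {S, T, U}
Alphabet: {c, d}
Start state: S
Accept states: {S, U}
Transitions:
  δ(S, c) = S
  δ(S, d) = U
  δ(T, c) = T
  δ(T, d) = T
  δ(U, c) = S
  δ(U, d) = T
Testing a few strings:
  'd' → accept
  'cdd' → reject
  'dd' → reject
  'cd' → accept
State roles: S=last symbol not d (ok); T=saw dd (dead); U=last symbol d (ok)
All strings over {c,d} with no two consecutive d's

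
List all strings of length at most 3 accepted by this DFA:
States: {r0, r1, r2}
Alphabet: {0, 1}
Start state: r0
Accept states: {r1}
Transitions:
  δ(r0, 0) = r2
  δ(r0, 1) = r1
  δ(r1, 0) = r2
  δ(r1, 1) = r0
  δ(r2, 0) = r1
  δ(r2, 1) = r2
1, 00, 010, 100, 111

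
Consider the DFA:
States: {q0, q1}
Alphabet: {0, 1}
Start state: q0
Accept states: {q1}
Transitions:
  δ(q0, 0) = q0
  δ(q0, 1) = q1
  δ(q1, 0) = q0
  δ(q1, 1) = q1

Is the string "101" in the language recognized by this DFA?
Processing string "101":
  q0 --1--> q1
  q1 --0--> q0
  q0 --1--> q1
Final state: q1
Accept states: {q1}
Yes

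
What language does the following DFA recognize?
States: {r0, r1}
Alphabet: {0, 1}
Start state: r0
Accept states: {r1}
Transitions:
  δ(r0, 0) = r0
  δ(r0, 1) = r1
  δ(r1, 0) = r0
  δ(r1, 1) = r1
Testing a few strings:
  '00' → reject
  '1' → accept
  '0' → reject
  '11' → accept
State roles: r0=last symbol not 1; r1=last symbol is 1
All binary strings ending with 1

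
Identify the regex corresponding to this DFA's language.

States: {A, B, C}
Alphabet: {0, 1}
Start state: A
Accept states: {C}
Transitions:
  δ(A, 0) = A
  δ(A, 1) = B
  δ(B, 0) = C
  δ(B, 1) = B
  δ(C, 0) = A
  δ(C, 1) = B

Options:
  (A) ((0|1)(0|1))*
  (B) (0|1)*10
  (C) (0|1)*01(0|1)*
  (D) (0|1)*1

Check each option against the DFA on short strings; one disagreement eliminates an option:
  (A) ((0|1)(0|1))*: on ε the DFA stays in A and rejects (A ∉ Accept), but the regex matches it → eliminate
  (B) (0|1)*10: agrees with the DFA on every string of length ≤ 6
  (C) (0|1)*01(0|1)*: on '01' the DFA goes A → A → B and rejects (B ∉ Accept), but the regex matches it → eliminate
  (D) (0|1)*1: on '1' the DFA goes A → B and rejects (B ∉ Accept), but the regex matches it → eliminate
Only (B) is consistent with the DFA.
(B) (0|1)*10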